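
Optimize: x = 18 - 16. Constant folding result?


18 - 16 = 2 at compile time
Optimized: x = 2


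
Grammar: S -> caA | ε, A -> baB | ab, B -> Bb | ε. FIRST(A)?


Per alternative of A: FIRST(baB) = {b}; FIRST(ab) = {a}
FIRST(A) = {a, b}


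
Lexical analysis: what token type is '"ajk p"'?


Pattern: double-quoted sequence
Type: STRING_LITERAL


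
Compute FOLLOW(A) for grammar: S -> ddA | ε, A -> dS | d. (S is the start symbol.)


$ ∈ FOLLOW(S). For each A -> αBβ: add FIRST(β)\{ε} to FOLLOW(B); if β nullable, add FOLLOW(A).
FOLLOW(A) = {$}


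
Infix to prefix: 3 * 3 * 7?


left-to-right (same/higher precedence on left): tree is (* (* 3 3) 7)
Prefix: * * 3 3 7


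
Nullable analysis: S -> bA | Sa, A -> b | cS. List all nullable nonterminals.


A nonterminal is nullable iff some alternative derives ε (directly, or every symbol in it is nullable)
Nullable: {}


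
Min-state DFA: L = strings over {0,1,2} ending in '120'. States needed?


Track the longest suffix of input matching a prefix of '120': 4 classes (prefixes of length 0..3)
Minimal DFA: 4 states


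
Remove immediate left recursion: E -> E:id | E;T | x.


Left-recursive alternatives: E:id, E;T; non-recursive: x
Introduce E': E -> xE', E' -> :idE' | ;TE' | ε


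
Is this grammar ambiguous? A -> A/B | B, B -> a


precedence layered via separate nonterminal B: deterministic
Unambiguous


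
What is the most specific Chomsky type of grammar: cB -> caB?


LHS has context (more than one symbol) and |LHS| ≤ |RHS|
Classification: Type 1 (Context-Sensitive)


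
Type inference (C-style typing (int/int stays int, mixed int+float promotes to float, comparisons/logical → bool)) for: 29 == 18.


Operand types: int == int
Rule: comparison yields bool
Result type: bool


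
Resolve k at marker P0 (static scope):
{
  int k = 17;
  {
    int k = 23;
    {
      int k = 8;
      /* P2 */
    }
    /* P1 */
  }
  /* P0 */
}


k declared in the same block as P0
k = 17


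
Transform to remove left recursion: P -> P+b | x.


Left-recursive alternatives: P+b; non-recursive: x
Introduce P': P -> xP', P' -> +bP' | ε


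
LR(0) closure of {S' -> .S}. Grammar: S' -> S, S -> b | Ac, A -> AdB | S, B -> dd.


Start: S' -> .S
For each item with dot before a nonterminal B, add B -> .γ for every B-production
Closure: [S' -> .S, S -> .b, S -> .Ac, A -> .AdB, A -> .S]


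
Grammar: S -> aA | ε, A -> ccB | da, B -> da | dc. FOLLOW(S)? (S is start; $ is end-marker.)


$ ∈ FOLLOW(S). For each A -> αBβ: add FIRST(β)\{ε} to FOLLOW(B); if β nullable, add FOLLOW(A).
FOLLOW(S) = {$}


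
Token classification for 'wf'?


Pattern: letter/underscore followed by alphanumerics, not a keyword
Type: IDENTIFIER


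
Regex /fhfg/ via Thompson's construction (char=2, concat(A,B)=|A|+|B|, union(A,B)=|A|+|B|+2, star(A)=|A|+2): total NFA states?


Syntax tree has 4 char leaf(s), 0 union(s), 0 star(s)
chars contribute 4×2 = 8; each union adds +2; each star adds +2
Total: 8 + 0 + 0 = 8 states


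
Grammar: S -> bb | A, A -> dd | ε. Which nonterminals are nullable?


A nonterminal is nullable iff some alternative derives ε (directly, or every symbol in it is nullable)
Nullable: {A, S}


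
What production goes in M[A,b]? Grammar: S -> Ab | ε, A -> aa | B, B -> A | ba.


For [A, b]: 'b' ∈ FIRST(B)
Entry: A -> B


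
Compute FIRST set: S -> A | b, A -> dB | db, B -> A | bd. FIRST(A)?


Per alternative of A: FIRST(dB) = {d}; FIRST(db) = {d}
FIRST(A) = {d}


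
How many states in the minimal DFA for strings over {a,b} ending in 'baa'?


Track the longest suffix of input matching a prefix of 'baa': 4 classes (prefixes of length 0..3)
Minimal DFA: 4 states


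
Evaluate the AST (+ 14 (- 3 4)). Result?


Evaluate inner: (- 3 4) = -1
Evaluate root: (+ 14 -1) = 13
Result: 13


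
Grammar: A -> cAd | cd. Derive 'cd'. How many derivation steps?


Derivation: A => cd
Steps: 1


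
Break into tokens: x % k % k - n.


Scan left to right, longest-match per lexeme
Tokens: ID(x), OP(%), ID(k), OP(%), ID(k), OP(-), ID(n)


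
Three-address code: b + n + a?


Break into single-operator statements:
t1 = b + n
t2 = t1 + a


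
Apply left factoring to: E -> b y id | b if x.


Common prefix: 'b'
Factored: E -> b E', E' -> y id | if x


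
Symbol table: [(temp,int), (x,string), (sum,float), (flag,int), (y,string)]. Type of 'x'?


Lookup 'x' → type string


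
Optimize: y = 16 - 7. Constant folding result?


16 - 7 = 9 at compile time
Optimized: y = 9


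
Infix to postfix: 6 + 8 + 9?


Left to right (same or higher precedence on left)
Postfix: 6 8 + 9 +


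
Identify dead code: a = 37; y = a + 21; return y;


a is read by y's definition; y is returned
No dead code


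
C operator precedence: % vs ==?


'%' is multiplicative (level 10); '==' is equality (level 6)
Higher level binds tighter
'%' has higher precedence than '=='


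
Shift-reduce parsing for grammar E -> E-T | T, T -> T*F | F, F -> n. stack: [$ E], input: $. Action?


start symbol E on stack, input exhausted
Action: accept


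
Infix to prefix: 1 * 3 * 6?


left-to-right (same/higher precedence on left): tree is (* (* 1 3) 6)
Prefix: * * 1 3 6


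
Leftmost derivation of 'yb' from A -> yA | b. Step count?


Derivation: A => yA => yb
Steps: 2


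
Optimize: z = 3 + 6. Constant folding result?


3 + 6 = 9 at compile time
Optimized: z = 9


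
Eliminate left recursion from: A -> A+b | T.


Left-recursive alternatives: A+b; non-recursive: T
Introduce A': A -> TA', A' -> +bA' | ε


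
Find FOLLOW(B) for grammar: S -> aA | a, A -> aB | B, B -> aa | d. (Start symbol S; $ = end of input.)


$ ∈ FOLLOW(S). For each A -> αBβ: add FIRST(β)\{ε} to FOLLOW(B); if β nullable, add FOLLOW(A).
FOLLOW(B) = {$}


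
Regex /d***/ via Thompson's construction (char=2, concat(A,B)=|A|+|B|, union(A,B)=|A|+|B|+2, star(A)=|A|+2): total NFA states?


Syntax tree has 1 char leaf(s), 0 union(s), 3 star(s)
chars contribute 1×2 = 2; each union adds +2; each star adds +2
Total: 2 + 0 + 6 = 8 states


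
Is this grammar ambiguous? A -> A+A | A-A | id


'id+id-id' has two parse trees (no precedence encoded between + and -)
Ambiguous


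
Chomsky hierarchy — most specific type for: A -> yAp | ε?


Single nonterminal LHS, but y^n p^n is not regular
Classification: Type 2 (Context-Free)


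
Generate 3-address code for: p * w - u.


Break into single-operator statements:
t1 = p * w
t2 = t1 - u


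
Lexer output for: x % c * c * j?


Scan left to right, longest-match per lexeme
Tokens: ID(x), OP(%), ID(c), OP(*), ID(c), OP(*), ID(j)


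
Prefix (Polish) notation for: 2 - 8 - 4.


left-to-right (same/higher precedence on left): tree is (- (- 2 8) 4)
Prefix: - - 2 8 4


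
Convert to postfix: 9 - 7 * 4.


* has higher precedence, evaluate 7*4 first
Postfix: 9 7 4 * -


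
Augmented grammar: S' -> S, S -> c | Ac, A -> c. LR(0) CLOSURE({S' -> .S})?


Start: S' -> .S
For each item with dot before a nonterminal B, add B -> .γ for every B-production
Closure: [S' -> .S, S -> .c, S -> .Ac, A -> .c]


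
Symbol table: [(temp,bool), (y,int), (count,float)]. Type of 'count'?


Lookup 'count' → type float


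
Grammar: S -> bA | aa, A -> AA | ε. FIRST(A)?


Per alternative of A: FIRST(AA) = {ε}; FIRST(ε) = {ε}
FIRST(A) = {ε}


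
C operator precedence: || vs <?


'<' is relational (level 7); '||' is logical OR (level 1)
Higher level binds tighter
'<' has higher precedence than '||'


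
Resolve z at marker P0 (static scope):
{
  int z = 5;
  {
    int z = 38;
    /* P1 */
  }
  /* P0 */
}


z declared in the same block as P0
z = 5


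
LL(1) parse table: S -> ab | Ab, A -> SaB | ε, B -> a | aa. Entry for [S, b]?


For [S, b]: 'b' ∈ FIRST(Ab)
Entry: S -> Ab


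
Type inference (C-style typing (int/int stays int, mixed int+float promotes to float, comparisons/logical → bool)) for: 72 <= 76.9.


Operand types: int <= float
Rule: comparison yields bool
Result type: bool


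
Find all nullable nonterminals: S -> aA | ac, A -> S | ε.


A nonterminal is nullable iff some alternative derives ε (directly, or every symbol in it is nullable)
Nullable: {A}


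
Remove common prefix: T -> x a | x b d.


Common prefix: 'x'
Factored: T -> x T', T' -> a | b d


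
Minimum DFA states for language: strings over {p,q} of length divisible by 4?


Track length mod 4: states 0..3, accept at 0
Minimal DFA: 4 states


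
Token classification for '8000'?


Pattern: digits only
Type: INTEGER_LITERAL


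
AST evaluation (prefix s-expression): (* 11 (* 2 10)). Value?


Evaluate inner: (* 2 10) = 20
Evaluate root: (* 11 20) = 220
Result: 220


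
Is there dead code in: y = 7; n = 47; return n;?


y is assigned but never read
Dead: 'y = 7'


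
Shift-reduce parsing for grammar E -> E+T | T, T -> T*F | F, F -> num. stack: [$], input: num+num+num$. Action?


no handle on stack; shift 'num'
Action: shift


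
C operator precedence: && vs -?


'-' is additive (level 9); '&&' is logical AND (level 2)
Higher level binds tighter
'-' has higher precedence than '&&'


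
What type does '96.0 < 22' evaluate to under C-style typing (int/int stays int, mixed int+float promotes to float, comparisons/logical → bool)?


Operand types: float < int
Rule: comparison yields bool
Result type: bool


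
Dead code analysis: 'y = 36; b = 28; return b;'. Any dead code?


y is assigned but never read
Dead: 'y = 36'


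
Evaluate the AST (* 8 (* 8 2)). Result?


Evaluate inner: (* 8 2) = 16
Evaluate root: (* 8 16) = 128
Result: 128


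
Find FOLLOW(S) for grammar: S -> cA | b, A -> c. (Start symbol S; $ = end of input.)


$ ∈ FOLLOW(S). For each A -> αBβ: add FIRST(β)\{ε} to FOLLOW(B); if β nullable, add FOLLOW(A).
FOLLOW(S) = {$}


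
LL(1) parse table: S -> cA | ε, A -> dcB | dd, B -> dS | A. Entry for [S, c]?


For [S, c]: 'c' ∈ FIRST(cA)
Entry: S -> cA


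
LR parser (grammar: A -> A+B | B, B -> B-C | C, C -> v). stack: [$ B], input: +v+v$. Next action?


lookahead ∉ {-} so B won't extend; reduce A -> B
Action: reduce (A -> B)


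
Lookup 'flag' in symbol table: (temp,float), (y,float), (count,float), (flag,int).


Lookup 'flag' → type int


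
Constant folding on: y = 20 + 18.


20 + 18 = 38 at compile time
Optimized: y = 38


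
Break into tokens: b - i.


Scan left to right, longest-match per lexeme
Tokens: ID(b), OP(-), ID(i)


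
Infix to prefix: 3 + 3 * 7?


'*' binds tighter: tree is (+ 3 (* 3 7))
Prefix: + 3 * 3 7


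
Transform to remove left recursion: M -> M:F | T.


Left-recursive alternatives: M:F; non-recursive: T
Introduce M': M -> TM', M' -> :FM' | ε


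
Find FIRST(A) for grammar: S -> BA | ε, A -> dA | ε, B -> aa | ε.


Per alternative of A: FIRST(dA) = {d}; FIRST(ε) = {ε}
FIRST(A) = {d, ε}


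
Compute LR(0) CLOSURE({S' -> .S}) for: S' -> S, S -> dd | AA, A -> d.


Start: S' -> .S
For each item with dot before a nonterminal B, add B -> .γ for every B-production
Closure: [S' -> .S, S -> .dd, S -> .AA, A -> .d]


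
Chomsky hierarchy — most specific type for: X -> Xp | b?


Left-linear: every RHS is a terminal or one nonterminal followed by a terminal
Classification: Type 3 (Regular)


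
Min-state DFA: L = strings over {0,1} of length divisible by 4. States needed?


Track length mod 4: states 0..3, accept at 0
Minimal DFA: 4 states


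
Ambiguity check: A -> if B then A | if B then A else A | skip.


dangling else: 'if B then if B then skip else skip' parses two ways
Ambiguous


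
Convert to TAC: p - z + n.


Break into single-operator statements:
t1 = p - z
t2 = t1 + n


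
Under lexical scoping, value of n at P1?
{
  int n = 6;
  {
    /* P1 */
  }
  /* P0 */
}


P1's block does not declare n; resolves to the enclosing declaration at depth 0
n = 6


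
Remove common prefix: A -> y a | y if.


Common prefix: 'y'
Factored: A -> y A', A' -> a | if


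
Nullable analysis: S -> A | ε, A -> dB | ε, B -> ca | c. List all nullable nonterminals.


A nonterminal is nullable iff some alternative derives ε (directly, or every symbol in it is nullable)
Nullable: {A, S}


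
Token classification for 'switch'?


Pattern: reserved word
Type: KEYWORD


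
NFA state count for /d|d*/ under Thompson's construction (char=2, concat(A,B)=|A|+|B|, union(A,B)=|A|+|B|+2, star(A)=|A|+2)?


Syntax tree has 2 char leaf(s), 1 union(s), 1 star(s)
chars contribute 2×2 = 4; each union adds +2; each star adds +2
Total: 4 + 2 + 2 = 8 states


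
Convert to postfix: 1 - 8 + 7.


Left to right (same or higher precedence on left)
Postfix: 1 8 - 7 +


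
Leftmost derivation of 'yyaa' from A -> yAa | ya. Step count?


Derivation: A => yAa => yyaa
Steps: 2


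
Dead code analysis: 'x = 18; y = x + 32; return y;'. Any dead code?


x is read by y's definition; y is returned
No dead code


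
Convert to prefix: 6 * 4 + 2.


left-to-right (same/higher precedence on left): tree is (+ (* 6 4) 2)
Prefix: + * 6 4 2


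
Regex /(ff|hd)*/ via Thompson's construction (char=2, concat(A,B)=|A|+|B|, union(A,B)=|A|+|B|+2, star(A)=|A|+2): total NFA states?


Syntax tree has 4 char leaf(s), 1 union(s), 1 star(s)
chars contribute 4×2 = 8; each union adds +2; each star adds +2
Total: 8 + 2 + 2 = 12 states


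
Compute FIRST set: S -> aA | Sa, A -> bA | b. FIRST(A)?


Per alternative of A: FIRST(bA) = {b}; FIRST(b) = {b}
FIRST(A) = {b}


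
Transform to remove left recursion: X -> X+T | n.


Left-recursive alternatives: X+T; non-recursive: n
Introduce X': X -> nX', X' -> +TX' | ε


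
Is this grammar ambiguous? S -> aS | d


right-linear, alternatives start with distinct terminals 'a' vs 'd': unique leftmost derivation
Unambiguous


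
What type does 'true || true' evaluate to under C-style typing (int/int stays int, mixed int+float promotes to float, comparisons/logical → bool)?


Operand types: bool || bool
Rule: logical operators take bool operands and yield bool
Result type: bool


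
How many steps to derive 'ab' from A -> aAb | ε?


Derivation: A => aAb => ab
Steps: 2


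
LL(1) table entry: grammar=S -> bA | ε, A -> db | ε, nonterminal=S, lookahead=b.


For [S, b]: 'b' ∈ FIRST(bA)
Entry: S -> bA


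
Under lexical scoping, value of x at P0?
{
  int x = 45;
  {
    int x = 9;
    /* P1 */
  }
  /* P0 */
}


x declared in the same block as P0
x = 45


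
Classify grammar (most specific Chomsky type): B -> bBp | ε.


Single nonterminal LHS, but b^n p^n is not regular
Classification: Type 2 (Context-Free)


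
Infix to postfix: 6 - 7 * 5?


* has higher precedence, evaluate 7*5 first
Postfix: 6 7 5 * -


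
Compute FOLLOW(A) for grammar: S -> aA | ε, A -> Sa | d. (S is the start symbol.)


$ ∈ FOLLOW(S). For each A -> αBβ: add FIRST(β)\{ε} to FOLLOW(B); if β nullable, add FOLLOW(A).
FOLLOW(A) = {$, a}


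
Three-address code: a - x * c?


Break into single-operator statements:
t1 = x * c
t2 = a - t1


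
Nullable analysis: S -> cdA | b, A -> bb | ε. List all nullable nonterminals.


A nonterminal is nullable iff some alternative derives ε (directly, or every symbol in it is nullable)
Nullable: {A}


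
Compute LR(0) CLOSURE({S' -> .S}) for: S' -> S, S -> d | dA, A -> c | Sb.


Start: S' -> .S
For each item with dot before a nonterminal B, add B -> .γ for every B-production
Closure: [S' -> .S, S -> .d, S -> .dA]


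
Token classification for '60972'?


Pattern: digits only
Type: INTEGER_LITERAL


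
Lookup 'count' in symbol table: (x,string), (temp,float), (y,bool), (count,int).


Lookup 'count' → type int


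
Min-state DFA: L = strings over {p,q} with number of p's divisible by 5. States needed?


Track (count of p) mod 5: states 0..4, accept at 0
Minimal DFA: 5 states


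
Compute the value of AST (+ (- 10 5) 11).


Evaluate inner: (- 10 5) = 5
Evaluate root: (+ 5 11) = 16
Result: 16


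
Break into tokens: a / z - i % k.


Scan left to right, longest-match per lexeme
Tokens: ID(a), OP(/), ID(z), OP(-), ID(i), OP(%), ID(k)


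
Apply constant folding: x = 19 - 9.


19 - 9 = 10 at compile time
Optimized: x = 10


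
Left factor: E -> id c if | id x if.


Common prefix: 'id'
Factored: E -> id E', E' -> c if | x if


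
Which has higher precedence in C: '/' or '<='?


'/' is multiplicative (level 10); '<=' is relational (level 7)
Higher level binds tighter
'/' has higher precedence than '<='


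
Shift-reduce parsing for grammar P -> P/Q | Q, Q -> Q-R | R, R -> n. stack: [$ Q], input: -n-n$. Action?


shift '-' to continue Q -> Q-R
Action: shift


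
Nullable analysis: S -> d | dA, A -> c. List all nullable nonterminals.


A nonterminal is nullable iff some alternative derives ε (directly, or every symbol in it is nullable)
Nullable: {}


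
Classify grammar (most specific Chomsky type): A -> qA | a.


Right-linear: every RHS is a terminal or a terminal followed by one nonterminal
Classification: Type 3 (Regular)


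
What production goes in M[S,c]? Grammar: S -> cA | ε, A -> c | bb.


For [S, c]: 'c' ∈ FIRST(cA)
Entry: S -> cA


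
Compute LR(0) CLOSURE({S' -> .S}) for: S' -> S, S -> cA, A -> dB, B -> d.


Start: S' -> .S
For each item with dot before a nonterminal B, add B -> .γ for every B-production
Closure: [S' -> .S, S -> .cA]


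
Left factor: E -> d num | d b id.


Common prefix: 'd'
Factored: E -> d E', E' -> num | b id


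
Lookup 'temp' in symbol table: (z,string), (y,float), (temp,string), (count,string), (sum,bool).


Lookup 'temp' → type string


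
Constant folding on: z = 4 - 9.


4 - 9 = -5 at compile time
Optimized: z = -5


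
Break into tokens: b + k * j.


Scan left to right, longest-match per lexeme
Tokens: ID(b), OP(+), ID(k), OP(*), ID(j)


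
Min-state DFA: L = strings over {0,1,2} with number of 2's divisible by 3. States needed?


Track (count of 2) mod 3: states 0..2, accept at 0
Minimal DFA: 3 states


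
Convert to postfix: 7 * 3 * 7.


Left to right (same or higher precedence on left)
Postfix: 7 3 * 7 *


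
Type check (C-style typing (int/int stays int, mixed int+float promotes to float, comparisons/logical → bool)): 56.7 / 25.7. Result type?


Operand types: float / float
Rule: mixed int/float promotes to float; int/int stays int
Result type: float


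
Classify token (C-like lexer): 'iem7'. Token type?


Pattern: letter/underscore followed by alphanumerics, not a keyword
Type: IDENTIFIER


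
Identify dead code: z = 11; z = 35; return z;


first assignment to z is overwritten before any read
Dead: 'z = 11'


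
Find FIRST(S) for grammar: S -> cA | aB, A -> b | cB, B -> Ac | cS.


Per alternative of S: FIRST(cA) = {c}; FIRST(aB) = {a}
FIRST(S) = {a, c}


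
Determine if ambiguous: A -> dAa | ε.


balanced d^n…a^n: each string has a unique parse
Unambiguous


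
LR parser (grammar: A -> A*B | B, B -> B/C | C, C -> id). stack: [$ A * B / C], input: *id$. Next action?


handle 'B/C' on top
Action: reduce (B -> B/C)


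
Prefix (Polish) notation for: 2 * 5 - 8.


left-to-right (same/higher precedence on left): tree is (- (* 2 5) 8)
Prefix: - * 2 5 8


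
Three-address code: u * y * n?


Break into single-operator statements:
t1 = u * y
t2 = t1 * n


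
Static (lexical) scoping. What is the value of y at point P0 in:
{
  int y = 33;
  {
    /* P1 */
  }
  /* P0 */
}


y declared in the same block as P0
y = 33


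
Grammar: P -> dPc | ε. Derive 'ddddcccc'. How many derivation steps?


Derivation: P => dPc => ddPcc => dddPccc => ddddPcccc => ddddcccc
Steps: 5


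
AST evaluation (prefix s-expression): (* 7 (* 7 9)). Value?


Evaluate inner: (* 7 9) = 63
Evaluate root: (* 7 63) = 441
Result: 441


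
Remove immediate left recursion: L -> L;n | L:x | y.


Left-recursive alternatives: L;n, L:x; non-recursive: y
Introduce L': L -> yL', L' -> ;nL' | :xL' | ε


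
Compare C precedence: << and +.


'+' is additive (level 9); '<<' is shift (level 8)
Higher level binds tighter
'+' has higher precedence than '<<'


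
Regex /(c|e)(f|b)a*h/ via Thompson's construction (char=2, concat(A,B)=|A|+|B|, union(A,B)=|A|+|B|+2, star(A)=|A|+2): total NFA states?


Syntax tree has 6 char leaf(s), 2 union(s), 1 star(s)
chars contribute 6×2 = 12; each union adds +2; each star adds +2
Total: 12 + 4 + 2 = 18 states


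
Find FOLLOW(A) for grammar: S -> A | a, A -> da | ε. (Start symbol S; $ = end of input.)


$ ∈ FOLLOW(S). For each A -> αBβ: add FIRST(β)\{ε} to FOLLOW(B); if β nullable, add FOLLOW(A).
FOLLOW(A) = {$}


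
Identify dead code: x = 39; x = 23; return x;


first assignment to x is overwritten before any read
Dead: 'x = 39'


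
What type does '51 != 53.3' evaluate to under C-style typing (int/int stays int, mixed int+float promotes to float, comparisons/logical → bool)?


Operand types: int != float
Rule: comparison yields bool
Result type: bool


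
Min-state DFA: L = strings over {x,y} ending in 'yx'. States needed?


Track the longest suffix of input matching a prefix of 'yx': 3 classes (prefixes of length 0..2)
Minimal DFA: 3 states


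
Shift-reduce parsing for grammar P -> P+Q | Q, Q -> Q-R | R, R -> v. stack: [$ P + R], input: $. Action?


'R' (not preceded by Q-) is the handle for Q -> R
Action: reduce (Q -> R)


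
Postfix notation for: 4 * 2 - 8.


Left to right (same or higher precedence on left)
Postfix: 4 2 * 8 -


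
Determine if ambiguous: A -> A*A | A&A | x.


'x*x&x' has two parse trees (no precedence encoded between * and &)
Ambiguous


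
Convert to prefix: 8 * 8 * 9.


left-to-right (same/higher precedence on left): tree is (* (* 8 8) 9)
Prefix: * * 8 8 9


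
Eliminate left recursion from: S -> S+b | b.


Left-recursive alternatives: S+b; non-recursive: b
Introduce S': S -> bS', S' -> +bS' | ε


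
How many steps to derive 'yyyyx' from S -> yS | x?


Derivation: S => yS => yyS => yyyS => yyyyS => yyyyx
Steps: 5


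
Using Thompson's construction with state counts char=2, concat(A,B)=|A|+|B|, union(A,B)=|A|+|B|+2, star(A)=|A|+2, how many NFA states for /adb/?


Syntax tree has 3 char leaf(s), 0 union(s), 0 star(s)
chars contribute 3×2 = 6; each union adds +2; each star adds +2
Total: 6 + 0 + 0 = 6 states


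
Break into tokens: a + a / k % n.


Scan left to right, longest-match per lexeme
Tokens: ID(a), OP(+), ID(a), OP(/), ID(k), OP(%), ID(n)


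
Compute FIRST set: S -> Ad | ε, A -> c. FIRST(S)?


Per alternative of S: FIRST(Ad) = {c}; FIRST(ε) = {ε}
FIRST(S) = {c, ε}


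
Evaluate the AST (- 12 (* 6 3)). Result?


Evaluate inner: (* 6 3) = 18
Evaluate root: (- 12 18) = -6
Result: -6


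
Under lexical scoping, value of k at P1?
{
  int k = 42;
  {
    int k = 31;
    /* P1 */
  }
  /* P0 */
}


k declared in the same block as P1
k = 31


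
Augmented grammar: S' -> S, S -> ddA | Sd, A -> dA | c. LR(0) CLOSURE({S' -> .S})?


Start: S' -> .S
For each item with dot before a nonterminal B, add B -> .γ for every B-production
Closure: [S' -> .S, S -> .ddA, S -> .Sd]


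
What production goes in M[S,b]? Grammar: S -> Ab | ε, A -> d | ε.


For [S, b]: 'b' ∈ FIRST(Ab)
Entry: S -> Ab


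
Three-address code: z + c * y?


Break into single-operator statements:
t1 = c * y
t2 = z + t1


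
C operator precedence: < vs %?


'%' is multiplicative (level 10); '<' is relational (level 7)
Higher level binds tighter
'%' has higher precedence than '<'


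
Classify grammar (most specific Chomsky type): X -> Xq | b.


Left-linear: every RHS is a terminal or one nonterminal followed by a terminal
Classification: Type 3 (Regular)


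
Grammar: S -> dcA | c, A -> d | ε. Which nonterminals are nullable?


A nonterminal is nullable iff some alternative derives ε (directly, or every symbol in it is nullable)
Nullable: {A}


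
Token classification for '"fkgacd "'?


Pattern: double-quoted sequence
Type: STRING_LITERAL


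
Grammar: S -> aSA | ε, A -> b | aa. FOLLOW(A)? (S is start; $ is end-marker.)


$ ∈ FOLLOW(S). For each A -> αBβ: add FIRST(β)\{ε} to FOLLOW(B); if β nullable, add FOLLOW(A).
FOLLOW(A) = {$, a, b}


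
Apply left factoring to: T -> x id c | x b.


Common prefix: 'x'
Factored: T -> x T', T' -> id c | b


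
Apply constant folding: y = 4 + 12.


4 + 12 = 16 at compile time
Optimized: y = 16


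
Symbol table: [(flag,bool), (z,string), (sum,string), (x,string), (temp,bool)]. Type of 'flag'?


Lookup 'flag' → type bool


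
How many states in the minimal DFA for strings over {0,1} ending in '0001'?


Track the longest suffix of input matching a prefix of '0001': 5 classes (prefixes of length 0..4)
Minimal DFA: 5 states


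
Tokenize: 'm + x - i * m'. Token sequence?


Scan left to right, longest-match per lexeme
Tokens: ID(m), OP(+), ID(x), OP(-), ID(i), OP(*), ID(m)


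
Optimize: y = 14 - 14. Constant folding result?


14 - 14 = 0 at compile time
Optimized: y = 0


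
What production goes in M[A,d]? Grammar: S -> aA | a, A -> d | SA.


For [A, d]: 'd' ∈ FIRST(d)
Entry: A -> d


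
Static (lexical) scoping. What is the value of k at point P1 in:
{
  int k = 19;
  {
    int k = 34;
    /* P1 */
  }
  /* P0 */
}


k declared in the same block as P1
k = 34


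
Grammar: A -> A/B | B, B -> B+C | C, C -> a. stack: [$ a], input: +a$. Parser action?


'a' on top is the handle for C -> a
Action: reduce (C -> a)


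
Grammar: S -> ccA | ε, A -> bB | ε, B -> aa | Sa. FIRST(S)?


Per alternative of S: FIRST(ccA) = {c}; FIRST(ε) = {ε}
FIRST(S) = {c, ε}


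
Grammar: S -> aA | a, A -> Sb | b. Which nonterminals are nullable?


A nonterminal is nullable iff some alternative derives ε (directly, or every symbol in it is nullable)
Nullable: {}


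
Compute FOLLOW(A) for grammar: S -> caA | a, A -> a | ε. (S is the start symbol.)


$ ∈ FOLLOW(S). For each A -> αBβ: add FIRST(β)\{ε} to FOLLOW(B); if β nullable, add FOLLOW(A).
FOLLOW(A) = {$}


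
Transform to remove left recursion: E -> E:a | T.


Left-recursive alternatives: E:a; non-recursive: T
Introduce E': E -> TE', E' -> :aE' | ε


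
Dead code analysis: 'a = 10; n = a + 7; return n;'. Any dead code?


a is read by n's definition; n is returned
No dead code


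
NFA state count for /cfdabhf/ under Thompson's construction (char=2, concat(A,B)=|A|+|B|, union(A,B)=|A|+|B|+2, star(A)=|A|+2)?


Syntax tree has 7 char leaf(s), 0 union(s), 0 star(s)
chars contribute 7×2 = 14; each union adds +2; each star adds +2
Total: 14 + 0 + 0 = 14 states


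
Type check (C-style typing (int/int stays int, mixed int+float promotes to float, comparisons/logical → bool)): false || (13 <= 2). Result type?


Operand types: bool || bool
Rule: logical operators take bool operands and yield bool
Result type: bool


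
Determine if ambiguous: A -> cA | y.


right-linear, alternatives start with distinct terminals 'c' vs 'y': unique leftmost derivation
Unambiguous


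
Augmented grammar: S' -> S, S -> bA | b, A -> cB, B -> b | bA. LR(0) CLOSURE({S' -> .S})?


Start: S' -> .S
For each item with dot before a nonterminal B, add B -> .γ for every B-production
Closure: [S' -> .S, S -> .bA, S -> .b]


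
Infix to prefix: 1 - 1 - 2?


left-to-right (same/higher precedence on left): tree is (- (- 1 1) 2)
Prefix: - - 1 1 2


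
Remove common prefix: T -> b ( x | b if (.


Common prefix: 'b'
Factored: T -> b T', T' -> ( x | if (


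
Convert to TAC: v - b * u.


Break into single-operator statements:
t1 = b * u
t2 = v - t1


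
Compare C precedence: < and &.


'<' is relational (level 7); '&' is bitwise AND (level 5)
Higher level binds tighter
'<' has higher precedence than '&'


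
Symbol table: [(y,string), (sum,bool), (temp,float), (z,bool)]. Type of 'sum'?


Lookup 'sum' → type bool


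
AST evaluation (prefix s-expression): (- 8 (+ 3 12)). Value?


Evaluate inner: (+ 3 12) = 15
Evaluate root: (- 8 15) = -7
Result: -7


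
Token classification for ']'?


Pattern: delimiter/punctuation
Type: PUNCTUATION


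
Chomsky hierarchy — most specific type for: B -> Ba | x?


Left-linear: every RHS is a terminal or one nonterminal followed by a terminal
Classification: Type 3 (Regular)


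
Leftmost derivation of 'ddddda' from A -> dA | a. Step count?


Derivation: A => dA => ddA => dddA => ddddA => dddddA => ddddda
Steps: 6


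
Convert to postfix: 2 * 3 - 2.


Left to right (same or higher precedence on left)
Postfix: 2 3 * 2 -


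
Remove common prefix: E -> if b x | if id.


Common prefix: 'if'
Factored: E -> if E', E' -> b x | id


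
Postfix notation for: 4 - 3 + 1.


Left to right (same or higher precedence on left)
Postfix: 4 3 - 1 +


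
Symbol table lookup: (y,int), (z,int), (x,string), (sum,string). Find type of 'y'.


Lookup 'y' → type int


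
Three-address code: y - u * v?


Break into single-operator statements:
t1 = u * v
t2 = y - t1


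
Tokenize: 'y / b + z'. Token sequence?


Scan left to right, longest-match per lexeme
Tokens: ID(y), OP(/), ID(b), OP(+), ID(z)


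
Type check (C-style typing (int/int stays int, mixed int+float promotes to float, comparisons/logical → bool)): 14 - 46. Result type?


Operand types: int - int
Rule: mixed int/float promotes to float; int/int stays int
Result type: int


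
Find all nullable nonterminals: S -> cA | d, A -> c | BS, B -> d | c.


A nonterminal is nullable iff some alternative derives ε (directly, or every symbol in it is nullable)
Nullable: {}


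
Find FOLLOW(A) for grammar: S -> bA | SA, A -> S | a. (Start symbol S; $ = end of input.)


$ ∈ FOLLOW(S). For each A -> αBβ: add FIRST(β)\{ε} to FOLLOW(B); if β nullable, add FOLLOW(A).
FOLLOW(A) = {$, a, b}


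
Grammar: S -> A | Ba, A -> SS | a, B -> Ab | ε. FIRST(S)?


Per alternative of S: FIRST(A) = {a}; FIRST(Ba) = {a}
FIRST(S) = {a}


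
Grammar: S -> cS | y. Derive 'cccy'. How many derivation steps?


Derivation: S => cS => ccS => cccS => cccy
Steps: 4


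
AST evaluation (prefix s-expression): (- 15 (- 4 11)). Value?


Evaluate inner: (- 4 11) = -7
Evaluate root: (- 15 -7) = 22
Result: 22


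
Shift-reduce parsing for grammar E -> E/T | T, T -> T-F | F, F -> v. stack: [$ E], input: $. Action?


start symbol E on stack, input exhausted
Action: accept


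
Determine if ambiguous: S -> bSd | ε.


balanced b^n…d^n: each string has a unique parse
Unambiguous


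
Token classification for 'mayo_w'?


Pattern: letter/underscore followed by alphanumerics, not a keyword
Type: IDENTIFIER


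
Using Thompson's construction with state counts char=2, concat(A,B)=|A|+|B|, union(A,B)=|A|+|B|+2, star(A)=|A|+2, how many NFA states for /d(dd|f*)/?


Syntax tree has 4 char leaf(s), 1 union(s), 1 star(s)
chars contribute 4×2 = 8; each union adds +2; each star adds +2
Total: 8 + 2 + 2 = 12 states


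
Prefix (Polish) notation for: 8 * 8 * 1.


left-to-right (same/higher precedence on left): tree is (* (* 8 8) 1)
Prefix: * * 8 8 1


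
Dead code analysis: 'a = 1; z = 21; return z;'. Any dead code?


a is assigned but never read
Dead: 'a = 1'


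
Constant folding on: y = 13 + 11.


13 + 11 = 24 at compile time
Optimized: y = 24


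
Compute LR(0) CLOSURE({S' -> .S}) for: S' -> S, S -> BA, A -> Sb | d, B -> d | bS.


Start: S' -> .S
For each item with dot before a nonterminal B, add B -> .γ for every B-production
Closure: [S' -> .S, S -> .BA, B -> .d, B -> .bS]


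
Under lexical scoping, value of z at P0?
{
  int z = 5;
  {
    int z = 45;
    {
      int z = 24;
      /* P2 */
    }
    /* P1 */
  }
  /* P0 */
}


z declared in the same block as P0
z = 5


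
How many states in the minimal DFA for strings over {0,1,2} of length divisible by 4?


Track length mod 4: states 0..3, accept at 0
Minimal DFA: 4 states


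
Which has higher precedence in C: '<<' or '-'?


'-' is additive (level 9); '<<' is shift (level 8)
Higher level binds tighter
'-' has higher precedence than '<<'


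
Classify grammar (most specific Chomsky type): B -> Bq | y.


Left-linear: every RHS is a terminal or one nonterminal followed by a terminal
Classification: Type 3 (Regular)


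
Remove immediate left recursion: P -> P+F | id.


Left-recursive alternatives: P+F; non-recursive: id
Introduce P': P -> idP', P' -> +FP' | ε


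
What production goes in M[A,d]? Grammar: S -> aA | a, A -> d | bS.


For [A, d]: 'd' ∈ FIRST(d)
Entry: A -> d


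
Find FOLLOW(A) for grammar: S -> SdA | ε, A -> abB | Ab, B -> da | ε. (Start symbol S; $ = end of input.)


$ ∈ FOLLOW(S). For each A -> αBβ: add FIRST(β)\{ε} to FOLLOW(B); if β nullable, add FOLLOW(A).
FOLLOW(A) = {$, b, d}


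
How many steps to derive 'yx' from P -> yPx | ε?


Derivation: P => yPx => yx
Steps: 2


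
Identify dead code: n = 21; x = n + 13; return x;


n is read by x's definition; x is returned
No dead code


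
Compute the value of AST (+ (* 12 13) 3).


Evaluate inner: (* 12 13) = 156
Evaluate root: (+ 156 3) = 159
Result: 159


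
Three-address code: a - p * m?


Break into single-operator statements:
t1 = p * m
t2 = a - t1


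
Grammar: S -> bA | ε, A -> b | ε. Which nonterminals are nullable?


A nonterminal is nullable iff some alternative derives ε (directly, or every symbol in it is nullable)
Nullable: {A, S}


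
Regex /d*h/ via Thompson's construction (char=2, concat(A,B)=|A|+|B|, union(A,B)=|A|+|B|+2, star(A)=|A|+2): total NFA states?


Syntax tree has 2 char leaf(s), 0 union(s), 1 star(s)
chars contribute 2×2 = 4; each union adds +2; each star adds +2
Total: 4 + 0 + 2 = 6 states


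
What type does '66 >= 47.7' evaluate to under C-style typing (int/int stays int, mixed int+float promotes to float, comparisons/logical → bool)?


Operand types: int >= float
Rule: comparison yields bool
Result type: bool


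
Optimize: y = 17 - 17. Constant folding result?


17 - 17 = 0 at compile time
Optimized: y = 0


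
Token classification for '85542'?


Pattern: digits only
Type: INTEGER_LITERAL


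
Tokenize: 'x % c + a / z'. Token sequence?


Scan left to right, longest-match per lexeme
Tokens: ID(x), OP(%), ID(c), OP(+), ID(a), OP(/), ID(z)


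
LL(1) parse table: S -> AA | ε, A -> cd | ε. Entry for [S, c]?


For [S, c]: 'c' ∈ FIRST(AA)
Entry: S -> AA


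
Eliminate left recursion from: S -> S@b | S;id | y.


Left-recursive alternatives: S@b, S;id; non-recursive: y
Introduce S': S -> yS', S' -> @bS' | ;idS' | ε


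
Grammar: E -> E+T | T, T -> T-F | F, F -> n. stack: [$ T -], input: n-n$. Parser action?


no handle; shift 'n'
Action: shift


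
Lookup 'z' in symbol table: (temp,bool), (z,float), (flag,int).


Lookup 'z' → type float


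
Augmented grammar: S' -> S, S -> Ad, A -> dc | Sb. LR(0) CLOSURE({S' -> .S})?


Start: S' -> .S
For each item with dot before a nonterminal B, add B -> .γ for every B-production
Closure: [S' -> .S, S -> .Ad, A -> .dc, A -> .Sb]


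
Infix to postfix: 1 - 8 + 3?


Left to right (same or higher precedence on left)
Postfix: 1 8 - 3 +


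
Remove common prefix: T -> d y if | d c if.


Common prefix: 'd'
Factored: T -> d T', T' -> y if | c if


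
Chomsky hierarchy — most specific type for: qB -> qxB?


LHS has context (more than one symbol) and |LHS| ≤ |RHS|
Classification: Type 1 (Context-Sensitive)


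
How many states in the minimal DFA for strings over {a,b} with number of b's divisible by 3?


Track (count of b) mod 3: states 0..2, accept at 0
Minimal DFA: 3 states


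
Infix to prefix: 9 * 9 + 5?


left-to-right (same/higher precedence on left): tree is (+ (* 9 9) 5)
Prefix: + * 9 9 5


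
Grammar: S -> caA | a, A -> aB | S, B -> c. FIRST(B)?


Per alternative of B: FIRST(c) = {c}
FIRST(B) = {c}


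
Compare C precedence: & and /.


'/' is multiplicative (level 10); '&' is bitwise AND (level 5)
Higher level binds tighter
'/' has higher precedence than '&'


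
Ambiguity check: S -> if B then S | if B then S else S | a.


dangling else: 'if B then if B then a else a' parses two ways
Ambiguous


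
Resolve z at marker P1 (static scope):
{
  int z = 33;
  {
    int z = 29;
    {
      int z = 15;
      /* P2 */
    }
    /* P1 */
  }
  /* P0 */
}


z declared in the same block as P1
z = 29


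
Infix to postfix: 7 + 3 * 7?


* has higher precedence, evaluate 3*7 first
Postfix: 7 3 7 * +


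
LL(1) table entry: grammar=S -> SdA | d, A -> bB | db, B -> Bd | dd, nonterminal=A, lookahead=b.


For [A, b]: 'b' ∈ FIRST(bB)
Entry: A -> bB


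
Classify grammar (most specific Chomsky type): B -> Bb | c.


Left-linear: every RHS is a terminal or one nonterminal followed by a terminal
Classification: Type 3 (Regular)


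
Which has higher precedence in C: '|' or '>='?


'>=' is relational (level 7); '|' is bitwise OR (level 3)
Higher level binds tighter
'>=' has higher precedence than '|'


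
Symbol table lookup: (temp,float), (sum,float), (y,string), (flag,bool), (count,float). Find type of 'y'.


Lookup 'y' → type string


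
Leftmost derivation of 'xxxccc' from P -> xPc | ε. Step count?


Derivation: P => xPc => xxPcc => xxxPccc => xxxccc
Steps: 4


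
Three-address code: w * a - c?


Break into single-operator statements:
t1 = w * a
t2 = t1 - c


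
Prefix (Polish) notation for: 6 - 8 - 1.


left-to-right (same/higher precedence on left): tree is (- (- 6 8) 1)
Prefix: - - 6 8 1


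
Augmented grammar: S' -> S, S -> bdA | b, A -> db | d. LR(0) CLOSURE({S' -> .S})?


Start: S' -> .S
For each item with dot before a nonterminal B, add B -> .γ for every B-production
Closure: [S' -> .S, S -> .bdA, S -> .b]


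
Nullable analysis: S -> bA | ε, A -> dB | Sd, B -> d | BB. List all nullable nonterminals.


A nonterminal is nullable iff some alternative derives ε (directly, or every symbol in it is nullable)
Nullable: {S}


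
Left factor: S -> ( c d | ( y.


Common prefix: '('
Factored: S -> ( S', S' -> c d | y


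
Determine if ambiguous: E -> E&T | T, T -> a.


precedence layered via separate nonterminal T: deterministic
Unambiguous


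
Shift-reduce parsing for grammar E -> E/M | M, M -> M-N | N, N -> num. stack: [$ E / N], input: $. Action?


'N' (not preceded by M-) is the handle for M -> N
Action: reduce (M -> N)


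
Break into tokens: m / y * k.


Scan left to right, longest-match per lexeme
Tokens: ID(m), OP(/), ID(y), OP(*), ID(k)


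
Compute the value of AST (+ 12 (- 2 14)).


Evaluate inner: (- 2 14) = -12
Evaluate root: (+ 12 -12) = 0
Result: 0


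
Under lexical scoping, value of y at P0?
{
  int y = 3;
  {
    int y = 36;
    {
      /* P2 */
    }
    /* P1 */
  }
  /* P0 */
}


y declared in the same block as P0
y = 3
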